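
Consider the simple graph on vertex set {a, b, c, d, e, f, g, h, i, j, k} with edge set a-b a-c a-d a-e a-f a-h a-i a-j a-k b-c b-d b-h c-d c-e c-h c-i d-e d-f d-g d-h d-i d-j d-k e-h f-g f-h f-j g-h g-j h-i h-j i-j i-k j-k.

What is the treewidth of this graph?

4

A width-4 tree decomposition is:
Bags: B1 = {a, d, h, i, j}  B2 = {a, c, d, h, i}  B3 = {a, b, c, d, h}  B4 = {a, c, d, e, h}  B5 = {a, d, i, j, k}  B6 = {a, d, f, h, j}  B7 = {d, f, g, h, j}
Tree: B1–B2, B2–B3, B2–B4, B1–B5, B1–B6, B6–B7
The largest bag has 5 vertices, giving width 4; this decomposition certifies tw(G) ≤ 4. For the lower bound, the 5 vertices {d, f, g, h, j} are pairwise adjacent, and any tree decomposition puts a clique entirely inside one bag — forcing width ≥ 4. Combining the bounds, tw(G) = 4.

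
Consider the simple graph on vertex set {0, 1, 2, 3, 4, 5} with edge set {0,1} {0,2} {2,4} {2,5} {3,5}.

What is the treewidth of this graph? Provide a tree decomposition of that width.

Treewidth 1.
One such decomposition:
Bags: B1 = {2, 5}  B2 = {3, 5}  B3 = {0, 2}  B4 = {2, 4}  B5 = {0, 1}
Tree: B1–B2, B1–B3, B1–B4, B3–B5

Each bag holds 2 vertices, so the decomposition has width 1, which upper-bounds the treewidth. Since G has at least one edge (e.g. 2–5), it is not an edgeless graph, so tw(G) ≥ 1. Hence tw(G) = 1 exactly.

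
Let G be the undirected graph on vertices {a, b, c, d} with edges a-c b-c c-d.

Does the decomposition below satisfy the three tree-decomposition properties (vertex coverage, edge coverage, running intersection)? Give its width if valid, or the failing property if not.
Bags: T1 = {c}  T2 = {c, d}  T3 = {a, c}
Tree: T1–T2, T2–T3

A tree decomposition must satisfy three properties: every vertex lies in some bag; for every edge, both endpoints lie together in some bag; and for every vertex, the bags containing it form a connected subtree. Here vertex b appears in no bag, so the decomposition is invalid.

No — vertex b appears in no bag.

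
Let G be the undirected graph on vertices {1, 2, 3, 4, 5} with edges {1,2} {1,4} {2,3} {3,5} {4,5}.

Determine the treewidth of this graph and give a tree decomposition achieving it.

Every bag has size at most 3, so the width is 3 − 1 = 2 and tw(G) ≤ 2. The edges 1–4–5–3–2–1 form a cycle, so G is not a tree and its treewidth is at least 2. Hence tw(G) = 2 exactly.

Treewidth 2.
One optimal decomposition is:
Bags: B1 = {1, 4, 5}  B2 = {1, 3, 5}  B3 = {1, 2, 3}
Tree: B1–B2, B2–B3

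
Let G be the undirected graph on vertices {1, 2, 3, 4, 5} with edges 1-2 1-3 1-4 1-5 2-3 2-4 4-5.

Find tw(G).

A width-2 tree decomposition is:
Bags: B1 = {1, 2, 3}  B2 = {1, 2, 4}  B3 = {1, 4, 5}
Tree: B1–B2, B2–B3
Every bag has size at most 3, so the width is 3 − 1 = 2 and tw(G) ≤ 2. Conversely, {1, 2, 3} is a clique of size 3, and the vertices of any clique must share a bag in every tree decomposition; so some bag has ≥ 3 vertices and tw(G) ≥ 2. Combining the bounds, tw(G) = 2.

2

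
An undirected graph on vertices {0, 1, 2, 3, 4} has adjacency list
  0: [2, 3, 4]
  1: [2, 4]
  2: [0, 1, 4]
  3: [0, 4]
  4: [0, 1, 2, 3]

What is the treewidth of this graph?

A width-2 tree decomposition is:
Bags: B1 = {0, 3, 4}  B2 = {0, 2, 4}  B3 = {1, 2, 4}
Tree: B1–B2, B2–B3
Every bag has size at most 3, so the width is 3 − 1 = 2 and tw(G) ≤ 2. For the lower bound, the 3 vertices {0, 2, 4} are pairwise adjacent, and any tree decomposition puts a clique entirely inside one bag — forcing width ≥ 2. Hence tw(G) = 2 exactly.

2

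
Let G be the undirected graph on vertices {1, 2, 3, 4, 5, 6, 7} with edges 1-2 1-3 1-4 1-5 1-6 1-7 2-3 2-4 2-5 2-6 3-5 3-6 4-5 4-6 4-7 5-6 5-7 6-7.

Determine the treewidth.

A width-4 tree decomposition is:
Bags: B1 = {1, 2, 3, 5, 6}  B2 = {1, 2, 4, 5, 6}  B3 = {1, 4, 5, 6, 7}
Tree: B1–B2, B2–B3
The largest bag has 5 vertices, giving width 4; this decomposition certifies tw(G) ≤ 4. Conversely, {1, 2, 3, 5, 6} is a clique of size 5, and the vertices of any clique must share a bag in every tree decomposition; so some bag has ≥ 5 vertices and tw(G) ≥ 4. Therefore the treewidth is 4.

4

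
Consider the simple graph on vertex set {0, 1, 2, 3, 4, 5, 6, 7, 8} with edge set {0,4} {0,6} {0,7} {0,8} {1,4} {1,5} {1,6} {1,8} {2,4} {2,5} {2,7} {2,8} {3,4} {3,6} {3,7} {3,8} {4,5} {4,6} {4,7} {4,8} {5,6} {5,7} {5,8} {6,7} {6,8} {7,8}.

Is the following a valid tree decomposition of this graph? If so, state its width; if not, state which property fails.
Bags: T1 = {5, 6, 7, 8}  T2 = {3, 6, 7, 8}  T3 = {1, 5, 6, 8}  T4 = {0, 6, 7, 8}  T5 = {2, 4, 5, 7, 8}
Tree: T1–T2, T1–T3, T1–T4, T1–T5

No — edge (4,6) lies in no bag.

A tree decomposition must satisfy three properties: every vertex lies in some bag; for every edge, both endpoints lie together in some bag; and for every vertex, the bags containing it form a connected subtree. Here edge (4,6) lies in no bag, so the decomposition is invalid.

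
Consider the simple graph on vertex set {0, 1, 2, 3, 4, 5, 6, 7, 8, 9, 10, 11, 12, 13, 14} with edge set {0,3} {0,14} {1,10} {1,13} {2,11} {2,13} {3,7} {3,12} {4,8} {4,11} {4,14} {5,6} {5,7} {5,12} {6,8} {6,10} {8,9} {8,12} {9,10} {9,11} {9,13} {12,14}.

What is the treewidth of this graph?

A width-3 tree decomposition is:
Bags: B1 = {0, 3, 7, 14}  B2 = {3, 7, 12, 14}  B3 = {5, 7, 12, 14}  B4 = {4, 5, 12, 14}  B5 = {4, 5, 8, 12}  B6 = {4, 5, 6, 8}  B7 = {4, 6, 8, 11}  B8 = {6, 8, 9, 11}  B9 = {6, 9, 10, 11}  B10 = {2, 9, 10, 11}  B11 = {2, 9, 10, 13}  B12 = {1, 2, 10, 13}
Tree: B1–B2, B2–B3, B3–B4, B4–B5, B5–B6, B6–B7, B7–B8, B8–B9, B9–B10, B10–B11, B11–B12
Every bag has size at most 4, so the width is 4 − 1 = 3 and tw(G) ≤ 3. For the lower bound: the 4 vertex sets {0,3,7}, {14}, {12}, {4,5,6,8} are disjoint, each induces a connected subgraph, and every pair is joined by at least one edge of G. Contracting each set to a single vertex therefore yields K_{4} as a minor, and since treewidth is minor-monotone, tw(G) ≥ tw(K_{4}) = 3. Therefore the treewidth is 3.

3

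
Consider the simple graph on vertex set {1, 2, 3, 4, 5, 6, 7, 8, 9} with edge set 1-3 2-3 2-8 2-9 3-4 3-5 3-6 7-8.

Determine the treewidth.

A width-1 tree decomposition is:
Bags: B1 = {3, 4}  B2 = {3, 5}  B3 = {2, 3}  B4 = {3, 6}  B5 = {2, 8}  B6 = {2, 9}  B7 = {7, 8}  B8 = {1, 3}
Tree: B1–B2, B2–B3, B3–B4, B3–B5, B3–B6, B5–B7, B1–B8
Every bag has size at most 2, so the width is 2 − 1 = 1 and tw(G) ≤ 1. Any graph with an edge has treewidth ≥ 1, and G has the edge 3–4. Hence tw(G) = 1 exactly.

1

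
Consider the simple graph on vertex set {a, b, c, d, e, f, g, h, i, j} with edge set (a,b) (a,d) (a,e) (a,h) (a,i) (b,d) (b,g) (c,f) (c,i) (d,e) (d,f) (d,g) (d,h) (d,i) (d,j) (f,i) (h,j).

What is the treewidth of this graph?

A width-2 tree decomposition is:
Bags: B1 = {a, d, i}  B2 = {a, d, e}  B3 = {a, d, h}  B4 = {d, h, j}  B5 = {a, b, d}  B6 = {b, d, g}  B7 = {d, f, i}  B8 = {c, f, i}
Tree: B1–B2, B2–B3, B3–B4, B1–B5, B5–B6, B1–B7, B7–B8
The largest bag has 3 vertices, giving width 2; this decomposition certifies tw(G) ≤ 2. Conversely, {b, d, g} is a clique of size 3, and the vertices of any clique must share a bag in every tree decomposition; so some bag has ≥ 3 vertices and tw(G) ≥ 2. The upper and lower bounds meet at 2, so that is the treewidth.

2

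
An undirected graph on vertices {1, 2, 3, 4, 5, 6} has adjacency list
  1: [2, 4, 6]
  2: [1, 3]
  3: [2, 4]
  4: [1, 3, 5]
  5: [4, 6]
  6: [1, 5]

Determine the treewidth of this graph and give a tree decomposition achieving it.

The largest bag has 3 vertices, giving width 2; this decomposition certifies tw(G) ≤ 2. Since 2–3–4–1–2 is a cycle in G, G is not acyclic. Forests are exactly the graphs of treewidth ≤ 1, so tw(G) ≥ 2. The upper and lower bounds meet at 2, so that is the treewidth.

Treewidth 2.
One such decomposition:
Bags: B1 = {1, 2, 3}  B2 = {1, 3, 4}  B3 = {1, 4, 6}  B4 = {4, 5, 6}
Tree: B1–B2, B2–B3, B3–B4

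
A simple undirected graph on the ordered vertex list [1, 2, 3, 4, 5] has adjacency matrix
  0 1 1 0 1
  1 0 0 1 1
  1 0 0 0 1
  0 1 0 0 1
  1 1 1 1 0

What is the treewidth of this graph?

A width-2 tree decomposition is:
Bags: B1 = {1, 2, 5}  B2 = {1, 3, 5}  B3 = {2, 4, 5}
Tree: B1–B2, B1–B3
The largest bag has 3 vertices, giving width 2; this decomposition certifies tw(G) ≤ 2. On the other hand G contains the 3-clique {1, 2, 5}. A clique must lie in a single bag of any decomposition, so no decomposition can have width below 2. Hence tw(G) = 2 exactly.

2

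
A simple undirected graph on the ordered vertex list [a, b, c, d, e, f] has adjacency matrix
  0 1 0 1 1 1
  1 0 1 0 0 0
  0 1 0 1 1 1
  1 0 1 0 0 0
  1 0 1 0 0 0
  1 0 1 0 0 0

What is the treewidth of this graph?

2

A width-2 tree decomposition is:
Bags: B1 = {a, b, c}  B2 = {a, c, e}  B3 = {a, c, d}  B4 = {a, c, f}
Tree: B1–B2, B2–B3, B3–B4
Each bag holds 3 vertices, so the decomposition has width 2, which upper-bounds the treewidth. For the lower bound, G contains the cycle b–a–e–c–b, so G is not a forest; only forests have treewidth ≤ 1, hence tw(G) ≥ 2. Therefore the treewidth is 2.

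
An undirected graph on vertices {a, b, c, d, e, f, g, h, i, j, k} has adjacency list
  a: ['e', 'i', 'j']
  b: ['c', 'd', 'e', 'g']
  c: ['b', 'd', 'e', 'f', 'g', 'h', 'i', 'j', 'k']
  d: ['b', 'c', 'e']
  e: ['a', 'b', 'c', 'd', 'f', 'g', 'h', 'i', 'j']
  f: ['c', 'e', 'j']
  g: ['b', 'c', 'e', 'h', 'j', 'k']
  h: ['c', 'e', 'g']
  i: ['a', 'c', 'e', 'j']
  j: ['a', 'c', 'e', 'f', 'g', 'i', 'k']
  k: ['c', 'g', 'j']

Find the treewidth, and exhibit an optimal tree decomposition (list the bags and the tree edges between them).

Each bag holds 4 vertices, so the decomposition has width 3, which upper-bounds the treewidth. Conversely, {b, c, d, e} is a clique of size 4, and the vertices of any clique must share a bag in every tree decomposition; so some bag has ≥ 4 vertices and tw(G) ≥ 3. Hence tw(G) = 3 exactly.

Treewidth 3.
One optimal decomposition is:
Bags: B1 = {c, e, g, j}  B2 = {c, e, i, j}  B3 = {b, c, e, g}  B4 = {c, g, j, k}  B5 = {c, e, g, h}  B6 = {b, c, d, e}  B7 = {c, e, f, j}  B8 = {a, e, i, j}
Tree: B1–B2, B1–B3, B1–B4, B3–B5, B3–B6, B2–B7, B2–B8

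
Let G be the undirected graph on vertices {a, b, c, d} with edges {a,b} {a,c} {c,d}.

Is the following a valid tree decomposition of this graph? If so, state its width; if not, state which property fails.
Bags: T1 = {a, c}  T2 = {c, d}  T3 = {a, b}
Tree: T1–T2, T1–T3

Yes; width 1.

Every vertex of G appears in some bag (union = {a, b, c, d}); every edge is covered by a bag; and for each vertex v the set of bags containing v is connected in the bag tree. The decomposition is therefore valid. The largest bag has 2 vertices, so the width is 1.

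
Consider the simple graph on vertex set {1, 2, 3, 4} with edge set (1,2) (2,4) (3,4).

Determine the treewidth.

A width-1 tree decomposition is:
Bags: B1 = {1, 2}  B2 = {2, 4}  B3 = {3, 4}
Tree: B1–B2, B2–B3
Each bag holds 2 vertices, so the decomposition has width 1, which upper-bounds the treewidth. G has an edge, so its treewidth is at least 1. Therefore the treewidth is 1.

1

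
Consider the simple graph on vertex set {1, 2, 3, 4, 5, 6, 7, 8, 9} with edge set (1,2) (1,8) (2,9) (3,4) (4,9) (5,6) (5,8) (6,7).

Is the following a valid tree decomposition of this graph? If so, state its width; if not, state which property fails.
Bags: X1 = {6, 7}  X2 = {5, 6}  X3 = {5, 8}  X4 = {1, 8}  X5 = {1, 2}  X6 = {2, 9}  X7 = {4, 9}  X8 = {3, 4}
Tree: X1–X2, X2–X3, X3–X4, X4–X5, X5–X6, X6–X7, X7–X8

Checking the three conditions: (i) the bags cover all of {1, 2, 3, 4, 5, 6, 7, 8, 9}; (ii) for each edge, some bag contains both endpoints; (iii) the bags containing any fixed vertex form a subtree. All hold, so the decomposition is valid with width 2 − 1 = 1.

Yes; width 1.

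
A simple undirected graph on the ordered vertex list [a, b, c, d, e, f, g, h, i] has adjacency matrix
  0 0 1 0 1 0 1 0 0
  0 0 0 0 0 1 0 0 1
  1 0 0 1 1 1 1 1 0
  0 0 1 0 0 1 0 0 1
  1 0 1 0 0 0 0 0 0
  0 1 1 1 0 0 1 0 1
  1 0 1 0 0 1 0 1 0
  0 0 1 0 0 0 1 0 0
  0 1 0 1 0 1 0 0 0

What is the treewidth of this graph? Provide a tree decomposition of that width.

Treewidth 2.
Bags: B1 = {c, f, g}  B2 = {c, d, f}  B3 = {a, c, g}  B4 = {a, c, e}  B5 = {d, f, i}  B6 = {b, f, i}  B7 = {c, g, h}
Tree: B1–B2, B1–B3, B3–B4, B2–B5, B5–B6, B1–B7

The largest bag has 3 vertices, giving width 2; this decomposition certifies tw(G) ≤ 2. On the other hand G contains the 3-clique {c, d, f}. A clique must lie in a single bag of any decomposition, so no decomposition can have width below 2. Hence tw(G) = 2 exactly.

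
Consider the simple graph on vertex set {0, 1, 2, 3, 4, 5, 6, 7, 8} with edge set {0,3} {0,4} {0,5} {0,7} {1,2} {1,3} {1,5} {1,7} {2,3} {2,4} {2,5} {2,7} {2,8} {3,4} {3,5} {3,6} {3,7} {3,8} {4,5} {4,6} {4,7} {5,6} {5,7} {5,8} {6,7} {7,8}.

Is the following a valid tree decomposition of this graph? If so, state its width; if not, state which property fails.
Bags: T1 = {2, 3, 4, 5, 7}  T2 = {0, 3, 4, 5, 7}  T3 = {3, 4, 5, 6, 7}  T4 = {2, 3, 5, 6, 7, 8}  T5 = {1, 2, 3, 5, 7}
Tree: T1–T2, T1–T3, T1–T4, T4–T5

A tree decomposition must satisfy three properties: every vertex lies in some bag; for every edge, both endpoints lie together in some bag; and for every vertex, the bags containing it form a connected subtree. Here bags containing vertex 6 are not connected in the tree, so the decomposition is invalid.

No — bags containing vertex 6 are not connected in the tree.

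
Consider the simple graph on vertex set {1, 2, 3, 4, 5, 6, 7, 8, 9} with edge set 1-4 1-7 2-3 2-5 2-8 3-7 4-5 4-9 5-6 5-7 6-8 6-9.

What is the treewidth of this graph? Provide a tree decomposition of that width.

Each bag holds 4 vertices, so the decomposition has width 3, which upper-bounds the treewidth. For the lower bound: the 4 vertex sets {6,8,9}, {4}, {5}, {1,2,3,7} are disjoint, each induces a connected subgraph, and every pair is joined by at least one edge of G. Contracting each set to a single vertex therefore yields K_{4} as a minor, and since treewidth is minor-monotone, tw(G) ≥ tw(K_{4}) = 3. Combining the bounds, tw(G) = 3.

Treewidth 3.
One such decomposition:
Bags: B1 = {4, 6, 8, 9}  B2 = {4, 5, 6, 8}  B3 = {2, 4, 5, 8}  B4 = {1, 2, 4, 5}  B5 = {1, 2, 5, 7}  B6 = {1, 2, 3, 7}
Tree: B1–B2, B2–B3, B3–B4, B4–B5, B5–B6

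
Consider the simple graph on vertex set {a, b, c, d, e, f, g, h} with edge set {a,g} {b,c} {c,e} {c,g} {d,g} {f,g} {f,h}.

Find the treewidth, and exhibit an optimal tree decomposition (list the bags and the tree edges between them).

Treewidth 1.
Bags: B1 = {f, g}  B2 = {f, h}  B3 = {c, g}  B4 = {c, e}  B5 = {a, g}  B6 = {d, g}  B7 = {b, c}
Tree: B1–B2, B1–B3, B3–B4, B1–B5, B5–B6, B3–B7

Every bag has size at most 2, so the width is 2 − 1 = 1 and tw(G) ≤ 1. Since G has at least one edge (e.g. g–f), it is not an edgeless graph, so tw(G) ≥ 1. Hence tw(G) = 1 exactly.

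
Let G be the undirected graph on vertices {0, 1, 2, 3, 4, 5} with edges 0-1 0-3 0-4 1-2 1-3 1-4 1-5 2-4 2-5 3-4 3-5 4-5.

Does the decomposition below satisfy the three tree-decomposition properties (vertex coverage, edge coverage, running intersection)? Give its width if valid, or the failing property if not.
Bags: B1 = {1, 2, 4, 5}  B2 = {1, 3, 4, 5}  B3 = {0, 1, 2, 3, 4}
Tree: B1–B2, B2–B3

No — bags containing vertex 2 are not connected in the tree.

A tree decomposition must satisfy three properties: every vertex lies in some bag; for every edge, both endpoints lie together in some bag; and for every vertex, the bags containing it form a connected subtree. Here bags containing vertex 2 are not connected in the tree, so the decomposition is invalid.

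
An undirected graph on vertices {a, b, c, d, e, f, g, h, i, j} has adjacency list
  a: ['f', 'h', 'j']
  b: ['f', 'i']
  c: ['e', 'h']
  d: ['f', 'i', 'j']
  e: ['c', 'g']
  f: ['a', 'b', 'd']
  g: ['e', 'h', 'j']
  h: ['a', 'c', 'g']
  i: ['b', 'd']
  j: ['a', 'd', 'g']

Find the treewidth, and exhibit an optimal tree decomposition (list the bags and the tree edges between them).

Treewidth 2.
One such decomposition:
Bags: B1 = {b, d, i}  B2 = {b, d, f}  B3 = {d, f, j}  B4 = {a, f, j}  B5 = {a, g, j}  B6 = {a, g, h}  B7 = {e, g, h}  B8 = {c, e, h}
Tree: B1–B2, B2–B3, B3–B4, B4–B5, B5–B6, B6–B7, B7–B8

The largest bag has 3 vertices, giving width 2; this decomposition certifies tw(G) ≤ 2. For the lower bound, G contains the cycle i–b–f–d–i, so G is not a forest; only forests have treewidth ≤ 1, hence tw(G) ≥ 2. Hence tw(G) = 2 exactly.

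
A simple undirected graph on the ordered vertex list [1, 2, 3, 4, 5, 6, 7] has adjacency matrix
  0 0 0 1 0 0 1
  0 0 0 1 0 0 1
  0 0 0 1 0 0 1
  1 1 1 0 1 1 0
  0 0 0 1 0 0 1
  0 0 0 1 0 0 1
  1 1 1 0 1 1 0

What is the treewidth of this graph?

2

A width-2 tree decomposition is:
Bags: B1 = {3, 4, 7}  B2 = {2, 4, 7}  B3 = {1, 4, 7}  B4 = {4, 6, 7}  B5 = {4, 5, 7}
Tree: B1–B2, B2–B3, B3–B4, B4–B5
Each bag holds 3 vertices, so the decomposition has width 2, which upper-bounds the treewidth. Since 4–3–7–2–4 is a cycle in G, G is not acyclic. Forests are exactly the graphs of treewidth ≤ 1, so tw(G) ≥ 2. Hence tw(G) = 2 exactly.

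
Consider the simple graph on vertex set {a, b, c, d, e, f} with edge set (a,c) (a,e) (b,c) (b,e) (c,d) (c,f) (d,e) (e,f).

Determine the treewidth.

A width-2 tree decomposition is:
Bags: B1 = {a, c, e}  B2 = {c, e, f}  B3 = {b, c, e}  B4 = {c, d, e}
Tree: B1–B2, B2–B3, B3–B4
Every bag has size at most 3, so the width is 3 − 1 = 2 and tw(G) ≤ 2. For the lower bound, G contains the cycle e–a–c–f–e, so G is not a forest; only forests have treewidth ≤ 1, hence tw(G) ≥ 2. The upper and lower bounds meet at 2, so that is the treewidth.

2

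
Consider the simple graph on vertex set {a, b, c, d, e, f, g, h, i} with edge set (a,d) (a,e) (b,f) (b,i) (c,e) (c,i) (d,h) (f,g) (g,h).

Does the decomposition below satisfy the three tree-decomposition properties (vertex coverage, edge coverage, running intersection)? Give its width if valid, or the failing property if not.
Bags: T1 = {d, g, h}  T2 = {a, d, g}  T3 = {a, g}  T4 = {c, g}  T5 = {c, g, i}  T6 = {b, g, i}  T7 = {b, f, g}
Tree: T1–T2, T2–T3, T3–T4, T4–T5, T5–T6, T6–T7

A tree decomposition must satisfy three properties: every vertex lies in some bag; for every edge, both endpoints lie together in some bag; and for every vertex, the bags containing it form a connected subtree. Here vertex e appears in no bag, so the decomposition is invalid.

No — vertex e appears in no bag.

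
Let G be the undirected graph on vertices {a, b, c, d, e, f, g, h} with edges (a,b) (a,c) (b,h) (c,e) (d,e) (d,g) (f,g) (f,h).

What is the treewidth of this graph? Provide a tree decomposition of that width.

Each bag holds 3 vertices, so the decomposition has width 2, which upper-bounds the treewidth. Since c–e–d–g–f–h–b–a–c is a cycle in G, G is not acyclic. Forests are exactly the graphs of treewidth ≤ 1, so tw(G) ≥ 2. Therefore the treewidth is 2.

Treewidth 2.
One optimal decomposition is:
Bags: B1 = {c, d, e}  B2 = {c, d, g}  B3 = {c, f, g}  B4 = {c, f, h}  B5 = {b, c, h}  B6 = {a, b, c}
Tree: B1–B2, B2–B3, B3–B4, B4–B5, B5–B6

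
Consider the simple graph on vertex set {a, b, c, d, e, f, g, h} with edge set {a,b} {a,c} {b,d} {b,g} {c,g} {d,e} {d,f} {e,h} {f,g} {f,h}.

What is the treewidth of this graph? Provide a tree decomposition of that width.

Every bag has size at most 3, so the width is 3 − 1 = 2 and tw(G) ≤ 2. Since c–a–b–g–c is a cycle in G, G is not acyclic. Forests are exactly the graphs of treewidth ≤ 1, so tw(G) ≥ 2. Hence tw(G) = 2 exactly.

Treewidth 2.
Bags: B1 = {a, c, g}  B2 = {a, b, g}  B3 = {b, f, g}  B4 = {b, d, f}  B5 = {d, f, h}  B6 = {d, e, h}
Tree: B1–B2, B2–B3, B3–B4, B4–B5, B5–B6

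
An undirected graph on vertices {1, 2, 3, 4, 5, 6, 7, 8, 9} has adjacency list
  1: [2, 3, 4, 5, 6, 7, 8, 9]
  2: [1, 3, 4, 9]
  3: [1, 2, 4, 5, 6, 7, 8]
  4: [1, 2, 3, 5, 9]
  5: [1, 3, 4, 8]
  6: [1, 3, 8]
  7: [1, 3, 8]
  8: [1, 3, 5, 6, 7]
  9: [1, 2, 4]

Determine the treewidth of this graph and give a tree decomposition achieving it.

Treewidth 3.
One optimal decomposition is:
Bags: B1 = {1, 3, 7, 8}  B2 = {1, 3, 5, 8}  B3 = {1, 3, 4, 5}  B4 = {1, 2, 3, 4}  B5 = {1, 3, 6, 8}  B6 = {1, 2, 4, 9}
Tree: B1–B2, B2–B3, B3–B4, B2–B5, B4–B6

Each bag holds 4 vertices, so the decomposition has width 3, which upper-bounds the treewidth. For the lower bound, the 4 vertices {1, 2, 4, 9} are pairwise adjacent, and any tree decomposition puts a clique entirely inside one bag — forcing width ≥ 3. Therefore the treewidth is 3.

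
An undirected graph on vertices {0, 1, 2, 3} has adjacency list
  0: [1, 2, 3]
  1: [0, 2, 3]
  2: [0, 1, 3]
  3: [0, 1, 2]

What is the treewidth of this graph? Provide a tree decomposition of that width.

Treewidth 3.
Bags: B1 = {0, 1, 2, 3}
Tree: (single bag)

With just one bag of size 4, the width is 4 − 1 = 3, so tw(G) ≤ 3. For the lower bound, the 4 vertices {0, 1, 2, 3} are pairwise adjacent, and any tree decomposition puts a clique entirely inside one bag — forcing width ≥ 3. Combining the bounds, tw(G) = 3.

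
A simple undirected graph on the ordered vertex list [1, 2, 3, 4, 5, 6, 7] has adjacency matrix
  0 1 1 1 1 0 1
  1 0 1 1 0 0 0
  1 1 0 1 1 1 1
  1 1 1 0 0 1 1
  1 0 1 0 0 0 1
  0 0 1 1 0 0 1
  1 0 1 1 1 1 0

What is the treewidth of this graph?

A width-3 tree decomposition is:
Bags: B1 = {1, 3, 4, 7}  B2 = {1, 2, 3, 4}  B3 = {3, 4, 6, 7}  B4 = {1, 3, 5, 7}
Tree: B1–B2, B1–B3, B1–B4
The largest bag has 4 vertices, giving width 3; this decomposition certifies tw(G) ≤ 3. Conversely, {1, 2, 3, 4} is a clique of size 4, and the vertices of any clique must share a bag in every tree decomposition; so some bag has ≥ 4 vertices and tw(G) ≥ 3. Hence tw(G) = 3 exactly.

3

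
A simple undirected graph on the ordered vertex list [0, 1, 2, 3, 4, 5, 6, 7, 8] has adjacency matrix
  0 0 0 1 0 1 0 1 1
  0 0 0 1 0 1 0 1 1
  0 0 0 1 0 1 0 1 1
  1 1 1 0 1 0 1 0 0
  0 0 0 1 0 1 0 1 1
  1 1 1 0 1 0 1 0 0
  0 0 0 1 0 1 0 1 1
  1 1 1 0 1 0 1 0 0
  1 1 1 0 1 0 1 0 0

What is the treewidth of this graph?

4

A width-4 tree decomposition is:
Bags: B1 = {3, 4, 5, 7, 8}  B2 = {1, 3, 5, 7, 8}  B3 = {3, 5, 6, 7, 8}  B4 = {0, 3, 5, 7, 8}  B5 = {2, 3, 5, 7, 8}
Tree: B1–B2, B2–B3, B3–B4, B4–B5
Every bag has size at most 5, so the width is 5 − 1 = 4 and tw(G) ≤ 4. For the lower bound: the 5 vertex sets {3,4}, {1,5}, {6,8}, {7}, {0} are disjoint, each induces a connected subgraph, and every pair is joined by at least one edge of G. Contracting each set to a single vertex therefore yields K_{5} as a minor, and since treewidth is minor-monotone, tw(G) ≥ tw(K_{5}) = 4. Combining the bounds, tw(G) = 4.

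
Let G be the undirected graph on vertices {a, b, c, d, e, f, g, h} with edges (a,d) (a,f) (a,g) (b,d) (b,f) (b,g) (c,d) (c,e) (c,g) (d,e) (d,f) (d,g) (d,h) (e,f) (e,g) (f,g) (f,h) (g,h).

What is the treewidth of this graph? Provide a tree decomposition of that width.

Treewidth 3.
One such decomposition:
Bags: B1 = {a, d, f, g}  B2 = {d, e, f, g}  B3 = {b, d, f, g}  B4 = {d, f, g, h}  B5 = {c, d, e, g}
Tree: B1–B2, B2–B3, B2–B4, B2–B5

Every bag has size at most 4, so the width is 4 − 1 = 3 and tw(G) ≤ 3. For the lower bound, the 4 vertices {c, d, e, g} are pairwise adjacent, and any tree decomposition puts a clique entirely inside one bag — forcing width ≥ 3. The upper and lower bounds meet at 3, so that is the treewidth.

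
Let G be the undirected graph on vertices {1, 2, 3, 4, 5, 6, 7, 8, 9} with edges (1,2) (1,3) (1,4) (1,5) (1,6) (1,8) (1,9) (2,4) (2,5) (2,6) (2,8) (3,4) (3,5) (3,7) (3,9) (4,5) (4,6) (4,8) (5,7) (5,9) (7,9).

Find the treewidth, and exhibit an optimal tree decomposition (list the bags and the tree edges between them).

Treewidth 3.
Bags: B1 = {1, 3, 4, 5}  B2 = {1, 2, 4, 5}  B3 = {1, 3, 5, 9}  B4 = {1, 2, 4, 8}  B5 = {1, 2, 4, 6}  B6 = {3, 5, 7, 9}
Tree: B1–B2, B1–B3, B2–B4, B4–B5, B3–B6

Every bag has size at most 4, so the width is 4 − 1 = 3 and tw(G) ≤ 3. For the lower bound, the 4 vertices {1, 3, 5, 9} are pairwise adjacent, and any tree decomposition puts a clique entirely inside one bag — forcing width ≥ 3. Hence tw(G) = 3 exactly.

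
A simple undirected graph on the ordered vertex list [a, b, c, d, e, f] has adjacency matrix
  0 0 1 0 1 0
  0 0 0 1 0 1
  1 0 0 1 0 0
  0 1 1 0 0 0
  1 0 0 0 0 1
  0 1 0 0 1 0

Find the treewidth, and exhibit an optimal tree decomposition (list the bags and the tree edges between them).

Each bag holds 3 vertices, so the decomposition has width 2, which upper-bounds the treewidth. The edges a–e–f–b–d–c–a form a cycle, so G is not a tree and its treewidth is at least 2. Therefore the treewidth is 2.

Treewidth 2.
One optimal decomposition is:
Bags: B1 = {a, e, f}  B2 = {a, b, f}  B3 = {a, b, d}  B4 = {a, c, d}
Tree: B1–B2, B2–B3, B3–B4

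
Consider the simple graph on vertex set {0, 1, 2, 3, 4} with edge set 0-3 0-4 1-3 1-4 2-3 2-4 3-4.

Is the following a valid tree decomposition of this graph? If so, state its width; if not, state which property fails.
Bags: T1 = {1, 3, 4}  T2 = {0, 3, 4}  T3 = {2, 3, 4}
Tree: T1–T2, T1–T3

Yes; width 2.

Vertex coverage: the bags together contain {0, 1, 2, 3, 4}, the full vertex set. Edge coverage: each edge of G has both endpoints in at least one bag. Running intersection: for every vertex, the bags containing it form a connected subtree. All three properties hold, so this is a valid tree decomposition of width max|bag| − 1 = 2, and hence tw(G) ≤ 2.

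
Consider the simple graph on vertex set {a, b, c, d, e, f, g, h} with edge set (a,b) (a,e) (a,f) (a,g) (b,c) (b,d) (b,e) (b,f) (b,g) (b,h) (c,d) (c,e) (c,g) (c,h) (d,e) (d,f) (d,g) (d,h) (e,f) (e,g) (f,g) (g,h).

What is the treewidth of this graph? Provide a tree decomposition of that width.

Every bag has size at most 5, so the width is 5 − 1 = 4 and tw(G) ≤ 4. On the other hand G contains the 5-clique {b, c, d, e, g}. A clique must lie in a single bag of any decomposition, so no decomposition can have width below 4. Therefore the treewidth is 4.

Treewidth 4.
One such decomposition:
Bags: B1 = {b, d, e, f, g}  B2 = {a, b, e, f, g}  B3 = {b, c, d, e, g}  B4 = {b, c, d, g, h}
Tree: B1–B2, B1–B3, B3–B4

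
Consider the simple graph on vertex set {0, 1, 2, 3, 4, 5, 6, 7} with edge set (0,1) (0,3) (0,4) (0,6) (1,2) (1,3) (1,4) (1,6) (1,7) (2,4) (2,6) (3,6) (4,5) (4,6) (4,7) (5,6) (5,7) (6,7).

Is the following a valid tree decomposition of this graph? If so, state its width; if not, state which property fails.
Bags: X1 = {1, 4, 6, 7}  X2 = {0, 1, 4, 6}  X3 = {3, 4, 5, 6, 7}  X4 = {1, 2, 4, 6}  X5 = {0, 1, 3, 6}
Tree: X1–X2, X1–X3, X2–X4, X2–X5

No — bags containing vertex 3 are not connected in the tree.

A tree decomposition must satisfy three properties: every vertex lies in some bag; for every edge, both endpoints lie together in some bag; and for every vertex, the bags containing it form a connected subtree. Here bags containing vertex 3 are not connected in the tree, so the decomposition is invalid.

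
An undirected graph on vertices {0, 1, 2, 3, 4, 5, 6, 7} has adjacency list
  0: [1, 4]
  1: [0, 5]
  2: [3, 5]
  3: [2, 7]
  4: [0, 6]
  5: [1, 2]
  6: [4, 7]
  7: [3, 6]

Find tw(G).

2

A width-2 tree decomposition is:
Bags: B1 = {4, 6, 7}  B2 = {0, 4, 7}  B3 = {0, 1, 7}  B4 = {1, 5, 7}  B5 = {2, 5, 7}  B6 = {2, 3, 7}
Tree: B1–B2, B2–B3, B3–B4, B4–B5, B5–B6
The largest bag has 3 vertices, giving width 2; this decomposition certifies tw(G) ≤ 2. For the lower bound, G contains the cycle 7–6–4–0–1–5–2–3–7, so G is not a forest; only forests have treewidth ≤ 1, hence tw(G) ≥ 2. Combining the bounds, tw(G) = 2.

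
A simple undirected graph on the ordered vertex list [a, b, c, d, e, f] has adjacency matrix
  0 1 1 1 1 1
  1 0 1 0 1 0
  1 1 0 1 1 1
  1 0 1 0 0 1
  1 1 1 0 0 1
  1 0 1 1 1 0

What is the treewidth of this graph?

A width-3 tree decomposition is:
Bags: B1 = {a, c, d, f}  B2 = {a, c, e, f}  B3 = {a, b, c, e}
Tree: B1–B2, B2–B3
Each bag holds 4 vertices, so the decomposition has width 3, which upper-bounds the treewidth. For the lower bound, the 4 vertices {a, c, d, f} are pairwise adjacent, and any tree decomposition puts a clique entirely inside one bag — forcing width ≥ 3. Combining the bounds, tw(G) = 3.

3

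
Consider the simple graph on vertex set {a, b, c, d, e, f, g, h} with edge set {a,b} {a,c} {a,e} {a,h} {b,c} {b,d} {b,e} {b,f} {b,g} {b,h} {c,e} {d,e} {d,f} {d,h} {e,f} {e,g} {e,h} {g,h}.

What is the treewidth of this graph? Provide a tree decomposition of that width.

Treewidth 3.
Bags: B1 = {a, b, e, h}  B2 = {b, e, g, h}  B3 = {b, d, e, h}  B4 = {a, b, c, e}  B5 = {b, d, e, f}
Tree: B1–B2, B2–B3, B1–B4, B3–B5

The largest bag has 4 vertices, giving width 3; this decomposition certifies tw(G) ≤ 3. For the lower bound, the 4 vertices {b, d, e, h} are pairwise adjacent, and any tree decomposition puts a clique entirely inside one bag — forcing width ≥ 3. Combining the bounds, tw(G) = 3.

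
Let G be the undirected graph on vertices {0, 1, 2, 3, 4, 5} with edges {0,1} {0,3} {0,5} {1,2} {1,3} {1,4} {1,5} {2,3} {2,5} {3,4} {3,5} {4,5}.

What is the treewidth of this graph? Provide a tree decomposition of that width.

The largest bag has 4 vertices, giving width 3; this decomposition certifies tw(G) ≤ 3. For the lower bound, the 4 vertices {0, 1, 3, 5} are pairwise adjacent, and any tree decomposition puts a clique entirely inside one bag — forcing width ≥ 3. The upper and lower bounds meet at 3, so that is the treewidth.

Treewidth 3.
One such decomposition:
Bags: B1 = {1, 3, 4, 5}  B2 = {1, 2, 3, 5}  B3 = {0, 1, 3, 5}
Tree: B1–B2, B1–B3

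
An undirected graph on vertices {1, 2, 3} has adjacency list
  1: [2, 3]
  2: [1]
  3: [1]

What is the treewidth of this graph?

A width-1 tree decomposition is:
Bags: B1 = {1, 2}  B2 = {1, 3}
Tree: B1–B2
Each bag holds 2 vertices, so the decomposition has width 1, which upper-bounds the treewidth. Any graph with an edge has treewidth ≥ 1, and G has the edge 2–1. Combining the bounds, tw(G) = 1.

1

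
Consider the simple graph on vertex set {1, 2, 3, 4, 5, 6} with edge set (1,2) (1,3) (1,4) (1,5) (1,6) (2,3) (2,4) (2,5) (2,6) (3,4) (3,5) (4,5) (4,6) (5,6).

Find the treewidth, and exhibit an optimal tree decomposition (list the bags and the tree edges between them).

Treewidth 4.
Bags: B1 = {1, 2, 4, 5, 6}  B2 = {1, 2, 3, 4, 5}
Tree: B1–B2

The largest bag has 5 vertices, giving width 4; this decomposition certifies tw(G) ≤ 4. On the other hand G contains the 5-clique {1, 2, 3, 4, 5}. A clique must lie in a single bag of any decomposition, so no decomposition can have width below 4. The upper and lower bounds meet at 4, so that is the treewidth.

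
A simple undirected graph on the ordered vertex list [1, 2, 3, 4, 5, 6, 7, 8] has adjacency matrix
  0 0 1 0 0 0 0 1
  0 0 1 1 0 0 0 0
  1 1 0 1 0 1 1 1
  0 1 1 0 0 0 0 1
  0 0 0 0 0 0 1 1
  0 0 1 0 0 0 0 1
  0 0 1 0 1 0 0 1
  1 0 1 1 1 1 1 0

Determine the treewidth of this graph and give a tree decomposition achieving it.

Treewidth 2.
Bags: B1 = {3, 6, 8}  B2 = {3, 7, 8}  B3 = {1, 3, 8}  B4 = {3, 4, 8}  B5 = {2, 3, 4}  B6 = {5, 7, 8}
Tree: B1–B2, B1–B3, B3–B4, B4–B5, B2–B6

Every bag has size at most 3, so the width is 3 − 1 = 2 and tw(G) ≤ 2. On the other hand G contains the 3-clique {1, 3, 8}. A clique must lie in a single bag of any decomposition, so no decomposition can have width below 2. Combining the bounds, tw(G) = 2.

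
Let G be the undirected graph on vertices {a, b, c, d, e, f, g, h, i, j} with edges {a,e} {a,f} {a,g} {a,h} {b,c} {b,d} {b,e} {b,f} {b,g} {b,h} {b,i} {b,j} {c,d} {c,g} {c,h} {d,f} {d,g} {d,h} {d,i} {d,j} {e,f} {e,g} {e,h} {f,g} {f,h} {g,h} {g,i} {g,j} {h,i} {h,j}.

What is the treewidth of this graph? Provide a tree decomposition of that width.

Each bag holds 5 vertices, so the decomposition has width 4, which upper-bounds the treewidth. For the lower bound, the 5 vertices {a, e, f, g, h} are pairwise adjacent, and any tree decomposition puts a clique entirely inside one bag — forcing width ≥ 4. Hence tw(G) = 4 exactly.

Treewidth 4.
One such decomposition:
Bags: B1 = {b, d, g, h, j}  B2 = {b, c, d, g, h}  B3 = {b, d, f, g, h}  B4 = {b, e, f, g, h}  B5 = {b, d, g, h, i}  B6 = {a, e, f, g, h}
Tree: B1–B2, B1–B3, B3–B4, B3–B5, B4–B6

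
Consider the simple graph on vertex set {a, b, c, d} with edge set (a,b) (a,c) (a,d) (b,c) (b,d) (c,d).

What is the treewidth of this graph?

3

A width-3 tree decomposition is:
Bags: B1 = {a, b, c, d}
Tree: (single bag)
With just one bag of size 4, the width is 4 − 1 = 3, so tw(G) ≤ 3. Conversely, {a, b, c, d} is a clique of size 4, and the vertices of any clique must share a bag in every tree decomposition; so some bag has ≥ 4 vertices and tw(G) ≥ 3. Hence tw(G) = 3 exactly.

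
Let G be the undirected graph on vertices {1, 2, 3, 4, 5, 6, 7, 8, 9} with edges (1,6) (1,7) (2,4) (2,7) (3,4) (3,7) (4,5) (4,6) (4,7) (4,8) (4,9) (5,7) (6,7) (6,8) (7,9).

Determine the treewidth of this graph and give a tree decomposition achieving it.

Treewidth 2.
Bags: B1 = {4, 6, 7}  B2 = {4, 6, 8}  B3 = {2, 4, 7}  B4 = {4, 7, 9}  B5 = {4, 5, 7}  B6 = {1, 6, 7}  B7 = {3, 4, 7}
Tree: B1–B2, B1–B3, B1–B4, B4–B5, B1–B6, B4–B7

The largest bag has 3 vertices, giving width 2; this decomposition certifies tw(G) ≤ 2. For the lower bound, the 3 vertices {1, 6, 7} are pairwise adjacent, and any tree decomposition puts a clique entirely inside one bag — forcing width ≥ 2. Combining the bounds, tw(G) = 2.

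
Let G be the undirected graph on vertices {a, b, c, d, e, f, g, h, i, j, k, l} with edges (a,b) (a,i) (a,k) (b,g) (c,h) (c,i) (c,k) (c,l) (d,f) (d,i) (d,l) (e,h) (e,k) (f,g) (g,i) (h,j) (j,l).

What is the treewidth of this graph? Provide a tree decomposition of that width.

Every bag has size at most 4, so the width is 4 − 1 = 3 and tw(G) ≤ 3. For the lower bound: the 4 vertex sets {e,h,j}, {k}, {c}, {a,d,i,l} are disjoint, each induces a connected subgraph, and every pair is joined by at least one edge of G. Contracting each set to a single vertex therefore yields K_{4} as a minor, and since treewidth is minor-monotone, tw(G) ≥ tw(K_{4}) = 3. Therefore the treewidth is 3.

Treewidth 3.
One such decomposition:
Bags: B1 = {e, h, j, k}  B2 = {c, h, j, k}  B3 = {c, j, k, l}  B4 = {a, c, k, l}  B5 = {a, c, i, l}  B6 = {a, d, i, l}  B7 = {a, b, d, i}  B8 = {b, d, g, i}  B9 = {b, d, f, g}
Tree: B1–B2, B2–B3, B3–B4, B4–B5, B5–B6, B6–B7, B7–B8, B8–B9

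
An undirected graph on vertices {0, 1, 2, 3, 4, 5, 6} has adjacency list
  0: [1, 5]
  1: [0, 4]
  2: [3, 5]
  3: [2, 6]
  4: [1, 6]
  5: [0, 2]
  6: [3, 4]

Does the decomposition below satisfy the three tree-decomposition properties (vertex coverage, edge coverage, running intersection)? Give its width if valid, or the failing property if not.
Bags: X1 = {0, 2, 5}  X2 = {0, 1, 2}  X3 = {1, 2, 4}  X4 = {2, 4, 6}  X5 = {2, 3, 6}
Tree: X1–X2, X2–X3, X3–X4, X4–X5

Vertex coverage: the bags together contain {0, 1, 2, 3, 4, 5, 6}, the full vertex set. Edge coverage: each edge of G has both endpoints in at least one bag. Running intersection: for every vertex, the bags containing it form a connected subtree. All three properties hold, so this is a valid tree decomposition of width max|bag| − 1 = 2, and hence tw(G) ≤ 2.

Yes; width 2.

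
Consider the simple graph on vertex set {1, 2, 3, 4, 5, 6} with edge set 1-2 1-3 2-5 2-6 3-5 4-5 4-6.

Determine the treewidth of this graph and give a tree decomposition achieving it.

Every bag has size at most 3, so the width is 3 − 1 = 2 and tw(G) ≤ 2. Since 6–4–5–2–6 is a cycle in G, G is not acyclic. Forests are exactly the graphs of treewidth ≤ 1, so tw(G) ≥ 2. The upper and lower bounds meet at 2, so that is the treewidth.

Treewidth 2.
Bags: B1 = {2, 4, 6}  B2 = {2, 4, 5}  B3 = {1, 2, 5}  B4 = {1, 3, 5}
Tree: B1–B2, B2–B3, B3–B4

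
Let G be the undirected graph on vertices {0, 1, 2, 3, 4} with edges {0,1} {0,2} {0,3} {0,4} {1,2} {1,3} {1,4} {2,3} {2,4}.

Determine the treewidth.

A width-3 tree decomposition is:
Bags: B1 = {0, 1, 2, 4}  B2 = {0, 1, 2, 3}
Tree: B1–B2
Every bag has size at most 4, so the width is 4 − 1 = 3 and tw(G) ≤ 3. On the other hand G contains the 4-clique {0, 1, 2, 3}. A clique must lie in a single bag of any decomposition, so no decomposition can have width below 3. The upper and lower bounds meet at 3, so that is the treewidth.

3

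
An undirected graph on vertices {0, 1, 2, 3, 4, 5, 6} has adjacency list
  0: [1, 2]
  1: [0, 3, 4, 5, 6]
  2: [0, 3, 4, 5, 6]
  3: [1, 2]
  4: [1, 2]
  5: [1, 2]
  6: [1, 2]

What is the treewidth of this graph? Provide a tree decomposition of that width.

Treewidth 2.
One optimal decomposition is:
Bags: B1 = {1, 2, 3}  B2 = {1, 2, 5}  B3 = {1, 2, 4}  B4 = {1, 2, 6}  B5 = {0, 1, 2}
Tree: B1–B2, B2–B3, B3–B4, B4–B5

Every bag has size at most 3, so the width is 3 − 1 = 2 and tw(G) ≤ 2. For the lower bound, G contains the cycle 1–3–2–5–1, so G is not a forest; only forests have treewidth ≤ 1, hence tw(G) ≥ 2. The upper and lower bounds meet at 2, so that is the treewidth.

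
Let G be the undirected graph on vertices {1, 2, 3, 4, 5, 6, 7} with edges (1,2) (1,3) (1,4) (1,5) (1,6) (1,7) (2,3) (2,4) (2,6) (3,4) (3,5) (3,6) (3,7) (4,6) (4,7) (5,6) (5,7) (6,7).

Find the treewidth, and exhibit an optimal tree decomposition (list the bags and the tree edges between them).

Treewidth 4.
Bags: B1 = {1, 3, 4, 6, 7}  B2 = {1, 3, 5, 6, 7}  B3 = {1, 2, 3, 4, 6}
Tree: B1–B2, B1–B3

The largest bag has 5 vertices, giving width 4; this decomposition certifies tw(G) ≤ 4. Conversely, {1, 2, 3, 4, 6} is a clique of size 5, and the vertices of any clique must share a bag in every tree decomposition; so some bag has ≥ 5 vertices and tw(G) ≥ 4. Hence tw(G) = 4 exactly.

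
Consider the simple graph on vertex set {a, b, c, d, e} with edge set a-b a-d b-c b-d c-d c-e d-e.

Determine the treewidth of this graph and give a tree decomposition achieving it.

Treewidth 2.
One such decomposition:
Bags: B1 = {c, d, e}  B2 = {b, c, d}  B3 = {a, b, d}
Tree: B1–B2, B2–B3

Each bag holds 3 vertices, so the decomposition has width 2, which upper-bounds the treewidth. Conversely, {c, d, e} is a clique of size 3, and the vertices of any clique must share a bag in every tree decomposition; so some bag has ≥ 3 vertices and tw(G) ≥ 2. The upper and lower bounds meet at 2, so that is the treewidth.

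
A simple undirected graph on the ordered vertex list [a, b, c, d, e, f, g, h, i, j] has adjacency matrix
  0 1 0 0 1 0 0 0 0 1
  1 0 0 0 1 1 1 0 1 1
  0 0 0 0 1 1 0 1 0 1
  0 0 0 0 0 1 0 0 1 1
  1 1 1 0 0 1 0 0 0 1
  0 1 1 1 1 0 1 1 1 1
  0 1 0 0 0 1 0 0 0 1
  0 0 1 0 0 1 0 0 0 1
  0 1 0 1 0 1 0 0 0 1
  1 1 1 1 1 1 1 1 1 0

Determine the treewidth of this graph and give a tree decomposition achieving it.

Treewidth 3.
One optimal decomposition is:
Bags: B1 = {b, f, i, j}  B2 = {b, e, f, j}  B3 = {d, f, i, j}  B4 = {c, e, f, j}  B5 = {a, b, e, j}  B6 = {b, f, g, j}  B7 = {c, f, h, j}
Tree: B1–B2, B1–B3, B2–B4, B2–B5, B2–B6, B4–B7

Every bag has size at most 4, so the width is 4 − 1 = 3 and tw(G) ≤ 3. Conversely, {a, b, e, j} is a clique of size 4, and the vertices of any clique must share a bag in every tree decomposition; so some bag has ≥ 4 vertices and tw(G) ≥ 3. Hence tw(G) = 3 exactly.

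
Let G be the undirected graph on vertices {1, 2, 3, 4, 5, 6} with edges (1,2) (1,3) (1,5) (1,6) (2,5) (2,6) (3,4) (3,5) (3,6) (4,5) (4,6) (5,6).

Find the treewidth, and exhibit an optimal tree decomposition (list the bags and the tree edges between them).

Treewidth 3.
Bags: B1 = {1, 3, 5, 6}  B2 = {1, 2, 5, 6}  B3 = {3, 4, 5, 6}
Tree: B1–B2, B1–B3

The largest bag has 4 vertices, giving width 3; this decomposition certifies tw(G) ≤ 3. For the lower bound, the 4 vertices {1, 2, 5, 6} are pairwise adjacent, and any tree decomposition puts a clique entirely inside one bag — forcing width ≥ 3. The upper and lower bounds meet at 3, so that is the treewidth.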